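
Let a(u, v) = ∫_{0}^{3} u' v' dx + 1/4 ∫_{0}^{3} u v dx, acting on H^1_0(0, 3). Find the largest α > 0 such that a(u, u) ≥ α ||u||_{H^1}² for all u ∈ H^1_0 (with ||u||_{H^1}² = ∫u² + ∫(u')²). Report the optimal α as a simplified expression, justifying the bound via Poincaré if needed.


α = (9/4 + π^2)/(9 + π^2)

Coercivity of a(·,·) on H^1_0(0, 3) means a(u, u) ≥ α ||u||_{H^1}² for every u ∈ H^1_0.
The interval has length L = 3, and Poincaré/coercivity depend only on L. Here a(u, u) = ∫(u')² + (1/4)·∫u².
Here 0 < c = 1/4 < 1. The condition a(u,u) ≥ α||u||_{H^1}² reads (1−α)∫(u')² ≥ (α−c)∫u². Any admissible α is ≤ 1 (rapidly oscillating u have ∫u²/∫(u')² → 0), and α = 1 would force 0 ≥ (1−c)∫u², impossible since c < 1; so 1−α > 0. By the sharp Poincaré inequality on H^1_0 of an interval of length L, ∫(u')² ≥ (π/L)²∫u² with equality for the first sine mode sin(π(x−x₀)/L) (x₀ the left endpoint), so the inequality holds for all u iff (1−α)(π/L)² ≥ α − c, i.e. α ≤ ((π/L)² + c)/((π/L)² + 1) = (1 + c(L/π)²)/(1 + (L/π)²). With (π/L)² = π^2/9 and c = 1/4, the largest admissible constant is α = ((π/L)² + c)/((π/L)² + 1).
Simplifying, α = (9/4 + π^2)/(9 + π^2).


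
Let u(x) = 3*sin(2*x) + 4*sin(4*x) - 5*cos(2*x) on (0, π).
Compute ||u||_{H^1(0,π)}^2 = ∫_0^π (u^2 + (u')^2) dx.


||u||_{H^1(0,π)}^2 = 221*π

u'(x) = 10*sin(2*x) + 6*cos(2*x) + 16*cos(4*x).
Expand u² and (u')² and integrate term by term on (0, π), using: for integers n ≥ 1, ∫_0^π sin²(nx) dx = ∫_0^π cos²(nx) dx = π/2; for n ≠ n', ∫_0^π sin(nx)sin(n'x) dx = ∫_0^π cos(nx)cos(n'x) dx = 0; and by product-to-sum, ∫_0^π sin(nx)cos(n'x) dx = ½∫_0^π [sin((n+n')x) + sin((n−n')x)] dx, which is 0 when n+n' is even and 2n/(n²−n'²) when n+n' is odd (it need not vanish on (0, π)).
  u² squared terms: (-5)²·∫cos(2x)² dx = 25·π/2 = 25*π/2;  (3)²·∫sin(2x)² dx = 9·π/2 = 9*π/2;  (4)²·∫sin(4x)² dx = 16·π/2 = 8*π.
  u² cross terms: 2·(-5)·(3)·∫cos(2x)·sin(2x) dx = -30·(0) = 0;  2·(-5)·(4)·∫cos(2x)·sin(4x) dx = -40·(0) = 0;  2·(3)·(4)·∫sin(2x)·sin(4x) dx = 24·(0) = 0.
  So ∫_0^π u² dx = 25*π/2 + 9*π/2 + 8*π + 0 + 0 + 0 = 25*π.
  (u')² squared terms: (6)²·∫cos(2x)² dx = 36·π/2 = 18*π;  (10)²·∫sin(2x)² dx = 100·π/2 = 50*π;  (16)²·∫cos(4x)² dx = 256·π/2 = 128*π.
  (u')² cross terms: 2·(6)·(10)·∫cos(2x)·sin(2x) dx = 120·(0) = 0;  2·(6)·(16)·∫cos(2x)·cos(4x) dx = 192·(0) = 0;  2·(10)·(16)·∫sin(2x)·cos(4x) dx = 320·(0) = 0.
  So ∫_0^π (u')² dx = 18*π + 50*π + 128*π + 0 + 0 + 0 = 196*π.
||u||_{H^1}^2 = (25*π) + (196*π) = 221*π.


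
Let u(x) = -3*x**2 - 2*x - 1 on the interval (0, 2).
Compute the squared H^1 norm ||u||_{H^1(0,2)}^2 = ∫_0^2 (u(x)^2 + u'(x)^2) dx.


||u||_{H^1}^2 = 4414/15

The H^1 norm (squared) on an interval (0, L) is
  ||u||_{H^1}^2 = ∫_0^L u(x)^2 dx + ∫_0^L u'(x)^2 dx.
Compute u'(x) = -6*x - 2.
Then u(x)^2 = 9*x**4 + 12*x**3 + 10*x**2 + 4*x + 1 and u'(x)^2 = 36*x**2 + 24*x + 4.
Integrate each monomial from 0 to 2 using ∫_0^2 c·x^n dx = c·2^(n+1)/(n+1):
  ∫_0^2 u(x)^2 dx = ∫_0^2 (9*x^4 + 12*x^3 + 10*x^2 + 4*x + 1) dx. Term by term:
    ∫_0^2 9*x^4 dx = 288/5;  ∫_0^2 12*x^3 dx = 48;  ∫_0^2 10*x^2 dx = 80/3;
    ∫_0^2 4*x dx = 8;  ∫_0^2 1 dx = 2.
  Sum: 288/5 + 48 + 80/3 + 8 + 2 = 2134/15.
  ∫_0^2 u'(x)^2 dx = ∫_0^2 (36*x^2 + 24*x + 4) dx. Term by term:
    ∫_0^2 36*x^2 dx = 96;  ∫_0^2 24*x dx = 48;  ∫_0^2 4 dx = 8.
  Sum: 96 + 48 + 8 = 152.
Adding: ||u||_{H^1}^2 = 2134/15 + 152 = 4414/15.


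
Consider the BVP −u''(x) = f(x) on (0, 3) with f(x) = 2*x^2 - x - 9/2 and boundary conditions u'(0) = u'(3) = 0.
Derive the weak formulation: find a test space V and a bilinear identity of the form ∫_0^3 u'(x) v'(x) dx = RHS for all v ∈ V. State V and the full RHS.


V = H^1(0, 3) (no boundary constraint on v; u is determined up to an additive constant); weak form: ∫_0^3 u'v' dx = ∫_0^3 (2*x^2 - x - 9/2) v dx for all v ∈ V.

Multiply both sides by a test function v and integrate from 0 to 3:
  ∫_0^3 −u''(x) v(x) dx = ∫_0^3 f(x) v(x) dx.
Integrate the LHS by parts once:
  ∫_0^3 −u'' v dx = −[u'(x) v(x)]_0^3 + ∫_0^3 u'(x) v'(x) dx.
Thus ∫_0^3 u'(x) v'(x) dx = ∫_0^3 f(x) v(x) dx + [u'(x) v(x)]_0^3.
Choose V so that boundary terms are either known or forced to vanish.
u has homogeneous Neumann: u'(0) = u'(3) = 0. So [u' v]_0^3 = 0·v(3) − 0·v(0) = 0 for any v; take V = H^1(0, 3).
Weak formulation: find u (satisfying any essential BC) such that ∫_0^3 u'(x) v'(x) dx = ∫_0^3 f v dx for all v ∈ V (homogeneous Neumann, so boundary terms vanish).
Substituting f(x) = 2*x^2 - x - 9/2, the right-hand side is ∫_0^3 (2*x^2 - x - 9/2) v dx.
Compatibility check (pure Neumann): taking v ≡ 1 ∈ V gives 0 = ∫_0^3 f dx + (0) − (0), i.e. ∫_0^3 f dx must equal u'(0) − u'(3) = 0. Indeed ∫_0^3 (2*x^2 - x - 9/2) dx = 0, so the data are compatible. The solution is then unique only up to an additive constant (fix it e.g. by requiring ∫_0^3 u dx = 0).


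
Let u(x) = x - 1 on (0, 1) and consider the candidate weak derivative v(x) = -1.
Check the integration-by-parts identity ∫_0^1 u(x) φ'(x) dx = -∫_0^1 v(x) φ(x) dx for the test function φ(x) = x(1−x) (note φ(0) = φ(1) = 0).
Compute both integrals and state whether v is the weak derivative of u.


LHS = -1/6, RHS = 1/6. No, v is not the weak derivative of u.

u(x) = x - 1, classical derivative u'(x) = 1.
φ(x) = x(1−x), so φ'(x) = 1 - 2*x.
Note φ(0) = φ(1) = 0, so the boundary term u·φ vanishes.
LHS = ∫_0^1 u(x) φ'(x) dx = ∫_0^1 (-2*x^2 + 3*x - 1) dx. Term by term:
  ∫_0^1 -2*x^2 dx = -2/3;  ∫_0^1 3*x dx = 3/2;  ∫_0^1 -1 dx = -1.
Sum: -2/3 + 3/2 − 1 = -1/6.
So LHS = -1/6.
∫_0^1 v(x) φ(x) dx = ∫_0^1 (x^2 - x) dx. Term by term:
  ∫_0^1 x^2 dx = 1/3;  ∫_0^1 -x dx = -1/2.
Sum: 1/3 − 1/2 = -1/6.
So RHS = -∫_0^1 v(x) φ(x) dx = 1/6.
LHS − RHS = -1/3 ≠ 0, so the identity fails.
(For a valid weak derivative the identity must hold for EVERY test function, in particular this one. The failure shows v is NOT the weak derivative of u.)
Correct weak derivative would be u'(x) = 1.


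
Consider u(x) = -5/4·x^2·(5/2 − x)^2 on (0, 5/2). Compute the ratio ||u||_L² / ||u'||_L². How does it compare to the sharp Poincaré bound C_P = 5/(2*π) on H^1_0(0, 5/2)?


||u||_L² / ||u'||_L² = 5*sqrt(3)/12 < C_P = 5/(2*π).

u(x) = -5/4·x^2·(5/2 − x)^2, so u'(x) = 5*x*(-8*x^2 + 30*x - 25)/8.
u(x) = -5/4·x^2·(5/2 − x)^2 vanishes at x = 0 and x = 5/2, so u ∈ H^1_0(0, 5/2). Differentiate via the product rule and integrate the resulting polynomials term by term.
  ∫_0^5/2 u² dx = ∫_0^5/2 (25*x^8/16 - 125*x^7/8 + 1875*x^6/32 - 3125*x^5/32 + 15625*x^4/256) dx. Term by term:
    ∫_0^5/2 25*x^8/16 dx = 48828125/73728;  ∫_0^5/2 -125*x^7/8 dx = -48828125/16384;  ∫_0^5/2 1875*x^6/32 dx = 146484375/28672;
    ∫_0^5/2 -3125*x^5/32 dx = -48828125/12288;  ∫_0^5/2 15625*x^4/256 dx = 9765625/8192.
  Sum: 48828125/73728 − 48828125/16384 + 146484375/28672 − 48828125/12288 + 9765625/8192 = 9765625/1032192.
  ∫_0^5/2 (u')² dx = ∫_0^5/2 (25*x^6 - 375*x^5/2 + 8125*x^4/16 - 9375*x^3/16 + 15625*x^2/64) dx. Term by term:
    ∫_0^5/2 25*x^6 dx = 1953125/896;  ∫_0^5/2 -375*x^5/2 dx = -1953125/256;  ∫_0^5/2 8125*x^4/16 dx = 5078125/512;
    ∫_0^5/2 -9375*x^3/16 dx = -5859375/1024;  ∫_0^5/2 15625*x^2/64 dx = 1953125/1536.
  Sum: 1953125/896 − 1953125/256 + 5078125/512 − 5859375/1024 + 1953125/1536 = 390625/21504.
∫_0^5/2 u² dx = 9765625/1032192, so ||u||_L² = 3125*sqrt(7)/2688.
∫_0^5/2 (u')² dx = 390625/21504, so ||u'||_L² = 625*sqrt(21)/672.
Ratio ||u||_L² / ||u'||_L² = 5*sqrt(3)/12.
Sharp Poincaré constant on H^1_0(0, 5/2) is C_P = L/π = 5/(2*π), achieved by sin(2*π/5·x).
A polynomial bump cannot attain the sharp Poincaré constant (only the first sine eigenfunction does), so the ratio is strictly less than C_P, consistent with ||u||_L² ≤ C_P ||u'||_L².


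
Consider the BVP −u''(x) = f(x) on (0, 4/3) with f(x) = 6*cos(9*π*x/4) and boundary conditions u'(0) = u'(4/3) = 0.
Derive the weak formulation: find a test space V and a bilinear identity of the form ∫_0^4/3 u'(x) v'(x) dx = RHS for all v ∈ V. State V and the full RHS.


V = H^1(0, 4/3) (no boundary constraint on v; u is determined up to an additive constant); weak form: ∫_0^4/3 u'v' dx = ∫_0^4/3 (6*cos(9*π*x/4)) v dx for all v ∈ V.

Multiply both sides by a test function v and integrate from 0 to 4/3:
  ∫_0^4/3 −u''(x) v(x) dx = ∫_0^4/3 f(x) v(x) dx.
Integrate the LHS by parts once:
  ∫_0^4/3 −u'' v dx = −[u'(x) v(x)]_0^4/3 + ∫_0^4/3 u'(x) v'(x) dx.
Thus ∫_0^4/3 u'(x) v'(x) dx = ∫_0^4/3 f(x) v(x) dx + [u'(x) v(x)]_0^4/3.
Choose V so that boundary terms are either known or forced to vanish.
u has homogeneous Neumann: u'(0) = u'(4/3) = 0. So [u' v]_0^4/3 = 0·v(4/3) − 0·v(0) = 0 for any v; take V = H^1(0, 4/3).
Weak formulation: find u (satisfying any essential BC) such that ∫_0^4/3 u'(x) v'(x) dx = ∫_0^4/3 f v dx for all v ∈ V (homogeneous Neumann, so boundary terms vanish).
Substituting f(x) = 6*cos(9*π*x/4), the right-hand side is ∫_0^4/3 (6*cos(9*π*x/4)) v dx.
Compatibility check (pure Neumann): taking v ≡ 1 ∈ V gives 0 = ∫_0^4/3 f dx + (0) − (0), i.e. ∫_0^4/3 f dx must equal u'(0) − u'(4/3) = 0. Indeed ∫_0^4/3 (6*cos(9*π*x/4)) dx = 0, so the data are compatible. The solution is then unique only up to an additive constant (fix it e.g. by requiring ∫_0^4/3 u dx = 0).


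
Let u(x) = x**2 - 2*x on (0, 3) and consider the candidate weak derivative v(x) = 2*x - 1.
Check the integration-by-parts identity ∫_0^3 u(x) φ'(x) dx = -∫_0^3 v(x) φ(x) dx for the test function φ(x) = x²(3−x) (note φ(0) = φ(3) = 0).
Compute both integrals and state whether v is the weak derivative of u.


LHS = -54/5, RHS = -351/20. No, v is not the weak derivative of u.

u(x) = x**2 - 2*x, classical derivative u'(x) = 2*x - 2.
φ(x) = x²(3−x), so φ'(x) = 3*x*(2 - x).
Note φ(0) = φ(3) = 0, so the boundary term u·φ vanishes.
LHS = ∫_0^3 u(x) φ'(x) dx = ∫_0^3 (-3*x^4 + 12*x^3 - 12*x^2) dx. Term by term:
  ∫_0^3 -3*x^4 dx = -729/5;  ∫_0^3 12*x^3 dx = 243;  ∫_0^3 -12*x^2 dx = -108.
Sum: -729/5 + 243 − 108 = -54/5.
So LHS = -54/5.
∫_0^3 v(x) φ(x) dx = ∫_0^3 (-2*x^4 + 7*x^3 - 3*x^2) dx. Term by term:
  ∫_0^3 -2*x^4 dx = -486/5;  ∫_0^3 7*x^3 dx = 567/4;  ∫_0^3 -3*x^2 dx = -27.
Sum: -486/5 + 567/4 − 27 = 351/20.
So RHS = -∫_0^3 v(x) φ(x) dx = -351/20.
LHS − RHS = 27/4 ≠ 0, so the identity fails.
(For a valid weak derivative the identity must hold for EVERY test function, in particular this one. The failure shows v is NOT the weak derivative of u.)
Correct weak derivative would be u'(x) = 2*x - 2.


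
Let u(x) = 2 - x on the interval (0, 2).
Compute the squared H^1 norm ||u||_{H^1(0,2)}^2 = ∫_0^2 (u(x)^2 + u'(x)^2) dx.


||u||_{H^1}^2 = 14/3

The H^1 norm (squared) on an interval (0, L) is
  ||u||_{H^1}^2 = ∫_0^L u(x)^2 dx + ∫_0^L u'(x)^2 dx.
Compute u'(x) = -1.
Then u(x)^2 = x**2 - 4*x + 4 and u'(x)^2 = 1.
Integrate each monomial from 0 to 2 using ∫_0^2 c·x^n dx = c·2^(n+1)/(n+1):
  ∫_0^2 u(x)^2 dx = ∫_0^2 (x^2 - 4*x + 4) dx. Term by term:
    ∫_0^2 x^2 dx = 8/3;  ∫_0^2 -4*x dx = -8;  ∫_0^2 4 dx = 8.
  Sum: 8/3 − 8 + 8 = 8/3.
  ∫_0^2 u'(x)^2 dx = ∫_0^2 (1) dx. Term by term:
    ∫_0^2 1 dx = 2.
Adding: ||u||_{H^1}^2 = 8/3 + 2 = 14/3.


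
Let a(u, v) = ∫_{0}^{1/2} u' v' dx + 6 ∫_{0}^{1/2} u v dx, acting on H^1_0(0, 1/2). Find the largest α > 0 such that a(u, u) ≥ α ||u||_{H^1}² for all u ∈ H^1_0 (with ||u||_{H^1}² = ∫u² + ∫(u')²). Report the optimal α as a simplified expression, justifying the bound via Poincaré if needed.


α = 1

Coercivity of a(·,·) on H^1_0(0, 1/2) means a(u, u) ≥ α ||u||_{H^1}² for every u ∈ H^1_0.
The interval has length L = 1/2, and Poincaré/coercivity depend only on L. Here a(u, u) = ∫(u')² + (6)·∫u².
Here c = 6 ≥ 1, so a(u,u) = ∫(u')² + c∫u² ≥ ∫(u')² + ∫u² = ||u||_{H^1}², i.e. α = 1 works. No larger α is possible: a(u,u) ≥ α||u||_{H^1}² means (1−α)∫(u')² ≥ (α−c)∫u², and for the modes u_n = sin(nπ(x−x₀)/L) (x₀ the left endpoint) one has ∫u_n²/∫(u_n')² = (L/(nπ))² → 0, so a(u_n,u_n)/||u_n||_{H^1}² → 1. Hence the optimal constant is α = 1.
Therefore α = 1.


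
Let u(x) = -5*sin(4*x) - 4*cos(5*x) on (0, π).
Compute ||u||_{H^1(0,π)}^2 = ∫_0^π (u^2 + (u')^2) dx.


||u||_{H^1(0,π)}^2 = -8320/9 + 841*π/2

u'(x) = 20*sin(5*x) - 20*cos(4*x).
Expand u² and (u')² and integrate term by term on (0, π), using: for integers n ≥ 1, ∫_0^π sin²(nx) dx = ∫_0^π cos²(nx) dx = π/2; for n ≠ n', ∫_0^π sin(nx)sin(n'x) dx = ∫_0^π cos(nx)cos(n'x) dx = 0; and by product-to-sum, ∫_0^π sin(nx)cos(n'x) dx = ½∫_0^π [sin((n+n')x) + sin((n−n')x)] dx, which is 0 when n+n' is even and 2n/(n²−n'²) when n+n' is odd (it need not vanish on (0, π)).
  u² squared terms: (-5)²·∫sin(4x)² dx = 25·π/2 = 25*π/2;  (-4)²·∫cos(5x)² dx = 16·π/2 = 8*π.
  u² cross terms: 2·(-5)·(-4)·∫sin(4x)·cos(5x) dx = 40·(-8/9) = -320/9.
  So ∫_0^π u² dx = 25*π/2 + 8*π − 320/9 = -320/9 + 41*π/2.
  (u')² squared terms: (-20)²·∫cos(4x)² dx = 400·π/2 = 200*π;  (20)²·∫sin(5x)² dx = 400·π/2 = 200*π.
  (u')² cross terms: 2·(-20)·(20)·∫cos(4x)·sin(5x) dx = -800·(10/9) = -8000/9.
  So ∫_0^π (u')² dx = 200*π + 200*π − 8000/9 = -8000/9 + 400*π.
||u||_{H^1}^2 = (-320/9 + 41*π/2) + (-8000/9 + 400*π) = -8320/9 + 841*π/2.


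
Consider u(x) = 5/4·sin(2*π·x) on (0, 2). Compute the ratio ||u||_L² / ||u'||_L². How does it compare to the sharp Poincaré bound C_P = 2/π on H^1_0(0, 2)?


||u||_L² / ||u'||_L² = 1/(2*π) < C_P = 2/π.

u(x) = 5/4·sin(2*π·x), so u'(x) = 5*π*cos(2*π*x)/2.
Writing u(x) = A·sin(kπx/L) with A = 5/4 and k = 4, use ∫_0^L sin²(kπx/L) dx = L/2 and ∫_0^L cos²(kπx/L) dx = L/2.
u² = 25/16·sin²(2*π·x) and (u')² = 25*π^2/4·cos²(2*π·x), and each of sin², cos² integrates to L/2 = 1 over (0, 2).
∫_0^2 u² dx = 25/16, so ||u||_L² = 5/4.
∫_0^2 (u')² dx = 25*π^2/4, so ||u'||_L² = 5*π/2.
Ratio ||u||_L² / ||u'||_L² = 1/(2*π).
Sharp Poincaré constant on H^1_0(0, 2) is C_P = L/π = 2/π, achieved by sin(π/2·x).
This is the k = 4 harmonic; the ratio L/(kπ) is strictly less than C_P = L/π, consistent with the sharp inequality ||u||_L² ≤ C_P ||u'||_L².


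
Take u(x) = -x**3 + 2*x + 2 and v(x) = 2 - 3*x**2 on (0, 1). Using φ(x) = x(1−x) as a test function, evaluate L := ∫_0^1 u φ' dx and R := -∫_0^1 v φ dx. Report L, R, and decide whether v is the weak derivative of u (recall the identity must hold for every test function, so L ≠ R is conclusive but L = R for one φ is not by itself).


LHS = -11/60, RHS = -11/60. Yes, v = u' weakly.

u(x) = -x**3 + 2*x + 2, classical derivative u'(x) = 2 - 3*x**2.
φ(x) = x(1−x), so φ'(x) = 1 - 2*x.
Note φ(0) = φ(1) = 0, so the boundary term u·φ vanishes.
LHS = ∫_0^1 u(x) φ'(x) dx = ∫_0^1 (2*x^4 - x^3 - 4*x^2 - 2*x + 2) dx. Term by term:
  ∫_0^1 2*x^4 dx = 2/5;  ∫_0^1 -x^3 dx = -1/4;  ∫_0^1 -4*x^2 dx = -4/3;
  ∫_0^1 -2*x dx = -1;  ∫_0^1 2 dx = 2.
Sum: 2/5 − 1/4 − 4/3 − 1 + 2 = -11/60.
So LHS = -11/60.
∫_0^1 v(x) φ(x) dx = ∫_0^1 (3*x^4 - 3*x^3 - 2*x^2 + 2*x) dx. Term by term:
  ∫_0^1 3*x^4 dx = 3/5;  ∫_0^1 -3*x^3 dx = -3/4;  ∫_0^1 -2*x^2 dx = -2/3;
  ∫_0^1 2*x dx = 1.
Sum: 3/5 − 3/4 − 2/3 + 1 = 11/60.
So RHS = -∫_0^1 v(x) φ(x) dx = -11/60.
LHS = RHS, so the identity holds for this test φ.
Moreover u is smooth here and v(x) = u'(x) = 2 - 3*x**2 pointwise, so the identity holds for every test function. Hence v is the weak derivative of u.


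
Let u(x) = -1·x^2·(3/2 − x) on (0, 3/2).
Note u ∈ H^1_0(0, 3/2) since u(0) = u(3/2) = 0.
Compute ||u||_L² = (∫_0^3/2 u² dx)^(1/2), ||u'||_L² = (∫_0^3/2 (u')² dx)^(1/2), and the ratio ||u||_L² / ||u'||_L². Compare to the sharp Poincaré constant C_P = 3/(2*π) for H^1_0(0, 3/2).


||u||_L² / ||u'||_L² = 3*sqrt(14)/28 < C_P = 3/(2*π).

u(x) = -1·x^2·(3/2 − x), so u'(x) = 3*x*(x - 1).
u(x) = -1·x^2·(3/2 − x) vanishes at x = 0 and x = 3/2, so u ∈ H^1_0(0, 3/2). Differentiate via the product rule and integrate the resulting polynomials term by term.
  ∫_0^3/2 u² dx = ∫_0^3/2 (x^6 - 3*x^5 + 9*x^4/4) dx. Term by term:
    ∫_0^3/2 x^6 dx = 2187/896;  ∫_0^3/2 -3*x^5 dx = -729/128;  ∫_0^3/2 9*x^4/4 dx = 2187/640.
  Sum: 2187/896 − 729/128 + 2187/640 = 729/4480.
  ∫_0^3/2 (u')² dx = ∫_0^3/2 (9*x^4 - 18*x^3 + 9*x^2) dx. Term by term:
    ∫_0^3/2 9*x^4 dx = 2187/160;  ∫_0^3/2 -18*x^3 dx = -729/32;  ∫_0^3/2 9*x^2 dx = 81/8.
  Sum: 2187/160 − 729/32 + 81/8 = 81/80.
∫_0^3/2 u² dx = 729/4480, so ||u||_L² = 27*sqrt(70)/560.
∫_0^3/2 (u')² dx = 81/80, so ||u'||_L² = 9*sqrt(5)/20.
Ratio ||u||_L² / ||u'||_L² = 3*sqrt(14)/28.
Sharp Poincaré constant on H^1_0(0, 3/2) is C_P = L/π = 3/(2*π), achieved by sin(2*π/3·x).
A polynomial bump cannot attain the sharp Poincaré constant (only the first sine eigenfunction does), so the ratio is strictly less than C_P, consistent with ||u||_L² ≤ C_P ||u'||_L².


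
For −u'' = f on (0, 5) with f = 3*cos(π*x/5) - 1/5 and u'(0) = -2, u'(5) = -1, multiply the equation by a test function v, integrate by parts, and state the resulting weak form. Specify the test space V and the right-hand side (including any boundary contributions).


V = H^1(0, 5) (v unrestricted at boundary; u is determined up to an additive constant); weak form: ∫_0^5 u'v' dx = ∫_0^5 (3*cos(π*x/5) - 1/5) v dx − v(5) + 2·v(0) for all v ∈ V.

Multiply both sides by a test function v and integrate from 0 to 5:
  ∫_0^5 −u''(x) v(x) dx = ∫_0^5 f(x) v(x) dx.
Integrate the LHS by parts once:
  ∫_0^5 −u'' v dx = −[u'(x) v(x)]_0^5 + ∫_0^5 u'(x) v'(x) dx.
Thus ∫_0^5 u'(x) v'(x) dx = ∫_0^5 f(x) v(x) dx + [u'(x) v(x)]_0^5.
Choose V so that boundary terms are either known or forced to vanish.
u has inhomogeneous Neumann u'(0) = -2, u'(5) = -1. [u' v]_0^5 = (-1)·v(5) − (-2)·v(0) = − v(5) + 2·v(0). Take V = H^1(0, 5); boundary term becomes part of RHS.
Weak formulation: find u (satisfying any essential BC) such that ∫_0^5 u'(x) v'(x) dx = ∫_0^5 f v dx − v(5) + 2·v(0) for all v ∈ V (Neumann data are natural BCs: they enter the RHS as boundary terms).
Substituting f(x) = 3*cos(π*x/5) - 1/5, the right-hand side is ∫_0^5 (3*cos(π*x/5) - 1/5) v dx − v(5) + 2·v(0).
Compatibility check (pure Neumann): taking v ≡ 1 ∈ V gives 0 = ∫_0^5 f dx + (-1) − (-2), i.e. ∫_0^5 f dx must equal u'(0) − u'(5) = -1. Indeed ∫_0^5 (3*cos(π*x/5) - 1/5) dx = -1, so the data are compatible. The solution is then unique only up to an additive constant (fix it e.g. by requiring ∫_0^5 u dx = 0).


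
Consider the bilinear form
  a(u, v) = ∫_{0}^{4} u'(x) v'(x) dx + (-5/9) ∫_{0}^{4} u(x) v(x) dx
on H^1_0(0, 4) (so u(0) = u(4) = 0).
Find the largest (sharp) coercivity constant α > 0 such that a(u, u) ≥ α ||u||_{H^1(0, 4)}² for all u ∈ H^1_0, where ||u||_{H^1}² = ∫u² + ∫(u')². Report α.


α = (-80/9 + π^2)/(π^2 + 16)

Coercivity of a(·,·) on H^1_0(0, 4) means a(u, u) ≥ α ||u||_{H^1}² for every u ∈ H^1_0.
The interval has length L = 4, and Poincaré/coercivity depend only on L. Here a(u, u) = ∫(u')² + (-5/9)·∫u².
Here c = -5/9 < 0 with |c| < (π/L)² = π^2/16, so coercivity still holds. The condition a(u,u) ≥ α||u||_{H^1}² reads (1−α)∫(u')² ≥ (α−c)∫u². Any admissible α is ≤ 1 (rapidly oscillating u have ∫u²/∫(u')² → 0), and α = 1 would force 0 ≥ (1−c)∫u², impossible since c < 1; so 1−α > 0. By the sharp Poincaré inequality on H^1_0 of an interval of length L, ∫(u')² ≥ (π/L)²∫u² with equality for the first sine mode sin(π(x−x₀)/L) (x₀ the left endpoint), so the inequality holds for all u iff (1−α)(π/L)² ≥ α − c, i.e. α ≤ ((π/L)² + c)/((π/L)² + 1) = (1 + c(L/π)²)/(1 + (L/π)²). (Direct route, valid since c ≤ 0: Poincaré gives c∫u² ≥ c(L/π)²∫(u')², so a(u,u) ≥ (1 + c(L/π)²)∫(u')², while ||u||_{H^1}² ≤ (1 + (L/π)²)∫(u')²; dividing yields the same α.) With (π/L)² = π^2/16 and c = -5/9, the largest admissible constant is α = ((π/L)² + c)/((π/L)² + 1).
Simplifying, α = (-80/9 + π^2)/(π^2 + 16).


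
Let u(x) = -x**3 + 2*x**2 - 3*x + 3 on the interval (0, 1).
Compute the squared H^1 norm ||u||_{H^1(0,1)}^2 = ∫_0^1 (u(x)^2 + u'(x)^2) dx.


||u||_{H^1}^2 = 1703/210

The H^1 norm (squared) on an interval (0, L) is
  ||u||_{H^1}^2 = ∫_0^L u(x)^2 dx + ∫_0^L u'(x)^2 dx.
Compute u'(x) = -3*x**2 + 4*x - 3.
Then u(x)^2 = x**6 - 4*x**5 + 10*x**4 - 18*x**3 + 21*x**2 - 18*x + 9 and u'(x)^2 = 9*x**4 - 24*x**3 + 34*x**2 - 24*x + 9.
Integrate each monomial from 0 to 1 using ∫_0^1 c·x^n dx = c·1^(n+1)/(n+1):
  ∫_0^1 u(x)^2 dx = ∫_0^1 (x^6 - 4*x^5 + 10*x^4 - 18*x^3 + 21*x^2 - 18*x + 9) dx. Term by term:
    ∫_0^1 x^6 dx = 1/7;  ∫_0^1 -4*x^5 dx = -2/3;  ∫_0^1 10*x^4 dx = 2;
    ∫_0^1 -18*x^3 dx = -9/2;  ∫_0^1 21*x^2 dx = 7;  ∫_0^1 -18*x dx = -9;
    ∫_0^1 9 dx = 9.
  Sum: 1/7 − 2/3 + 2 − 9/2 + 7 − 9 + 9 = 167/42.
  ∫_0^1 u'(x)^2 dx = ∫_0^1 (9*x^4 - 24*x^3 + 34*x^2 - 24*x + 9) dx. Term by term:
    ∫_0^1 9*x^4 dx = 9/5;  ∫_0^1 -24*x^3 dx = -6;  ∫_0^1 34*x^2 dx = 34/3;
    ∫_0^1 -24*x dx = -12;  ∫_0^1 9 dx = 9.
  Sum: 9/5 − 6 + 34/3 − 12 + 9 = 62/15.
Adding: ||u||_{H^1}^2 = 167/42 + 62/15 = 1703/210.


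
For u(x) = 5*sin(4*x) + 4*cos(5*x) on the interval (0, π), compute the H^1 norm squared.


||u||_{H^1(0,π)}^2 = -8320/9 + 841*π/2

u'(x) = -20*sin(5*x) + 20*cos(4*x).
Expand u² and (u')² and integrate term by term on (0, π), using: for integers n ≥ 1, ∫_0^π sin²(nx) dx = ∫_0^π cos²(nx) dx = π/2; for n ≠ n', ∫_0^π sin(nx)sin(n'x) dx = ∫_0^π cos(nx)cos(n'x) dx = 0; and by product-to-sum, ∫_0^π sin(nx)cos(n'x) dx = ½∫_0^π [sin((n+n')x) + sin((n−n')x)] dx, which is 0 when n+n' is even and 2n/(n²−n'²) when n+n' is odd (it need not vanish on (0, π)).
  u² squared terms: (4)²·∫cos(5x)² dx = 16·π/2 = 8*π;  (5)²·∫sin(4x)² dx = 25·π/2 = 25*π/2.
  u² cross terms: 2·(4)·(5)·∫cos(5x)·sin(4x) dx = 40·(-8/9) = -320/9.
  So ∫_0^π u² dx = 8*π + 25*π/2 − 320/9 = -320/9 + 41*π/2.
  (u')² squared terms: (-20)²·∫sin(5x)² dx = 400·π/2 = 200*π;  (20)²·∫cos(4x)² dx = 400·π/2 = 200*π.
  (u')² cross terms: 2·(-20)·(20)·∫sin(5x)·cos(4x) dx = -800·(10/9) = -8000/9.
  So ∫_0^π (u')² dx = 200*π + 200*π − 8000/9 = -8000/9 + 400*π.
||u||_{H^1}^2 = (-320/9 + 41*π/2) + (-8000/9 + 400*π) = -8320/9 + 841*π/2.


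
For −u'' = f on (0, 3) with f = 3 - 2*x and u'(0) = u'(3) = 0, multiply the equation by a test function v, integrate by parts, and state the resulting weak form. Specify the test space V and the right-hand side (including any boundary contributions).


V = H^1(0, 3) (no boundary constraint on v; u is determined up to an additive constant); weak form: ∫_0^3 u'v' dx = ∫_0^3 (3 - 2*x) v dx for all v ∈ V.

Multiply both sides by a test function v and integrate from 0 to 3:
  ∫_0^3 −u''(x) v(x) dx = ∫_0^3 f(x) v(x) dx.
Integrate the LHS by parts once:
  ∫_0^3 −u'' v dx = −[u'(x) v(x)]_0^3 + ∫_0^3 u'(x) v'(x) dx.
Thus ∫_0^3 u'(x) v'(x) dx = ∫_0^3 f(x) v(x) dx + [u'(x) v(x)]_0^3.
Choose V so that boundary terms are either known or forced to vanish.
u has homogeneous Neumann: u'(0) = u'(3) = 0. So [u' v]_0^3 = 0·v(3) − 0·v(0) = 0 for any v; take V = H^1(0, 3).
Weak formulation: find u (satisfying any essential BC) such that ∫_0^3 u'(x) v'(x) dx = ∫_0^3 f v dx for all v ∈ V (homogeneous Neumann, so boundary terms vanish).
Substituting f(x) = 3 - 2*x, the right-hand side is ∫_0^3 (3 - 2*x) v dx.
Compatibility check (pure Neumann): taking v ≡ 1 ∈ V gives 0 = ∫_0^3 f dx + (0) − (0), i.e. ∫_0^3 f dx must equal u'(0) − u'(3) = 0. Indeed ∫_0^3 (3 - 2*x) dx = 0, so the data are compatible. The solution is then unique only up to an additive constant (fix it e.g. by requiring ∫_0^3 u dx = 0).


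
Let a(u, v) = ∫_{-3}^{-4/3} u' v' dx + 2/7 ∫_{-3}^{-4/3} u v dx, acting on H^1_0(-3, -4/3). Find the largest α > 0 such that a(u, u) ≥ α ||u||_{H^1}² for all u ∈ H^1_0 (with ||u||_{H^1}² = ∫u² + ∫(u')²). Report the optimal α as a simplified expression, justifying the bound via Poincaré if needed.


α = (50 + 63*π^2)/(7*(25 + 9*π^2))

Coercivity of a(·,·) on H^1_0(-3, -4/3) means a(u, u) ≥ α ||u||_{H^1}² for every u ∈ H^1_0.
The interval has length L = 5/3, and Poincaré/coercivity depend only on L. Here a(u, u) = ∫(u')² + (2/7)·∫u².
Here 0 < c = 2/7 < 1. The condition a(u,u) ≥ α||u||_{H^1}² reads (1−α)∫(u')² ≥ (α−c)∫u². Any admissible α is ≤ 1 (rapidly oscillating u have ∫u²/∫(u')² → 0), and α = 1 would force 0 ≥ (1−c)∫u², impossible since c < 1; so 1−α > 0. By the sharp Poincaré inequality on H^1_0 of an interval of length L, ∫(u')² ≥ (π/L)²∫u² with equality for the first sine mode sin(π(x−x₀)/L) (x₀ the left endpoint), so the inequality holds for all u iff (1−α)(π/L)² ≥ α − c, i.e. α ≤ ((π/L)² + c)/((π/L)² + 1) = (1 + c(L/π)²)/(1 + (L/π)²). With (π/L)² = 9*π^2/25 and c = 2/7, the largest admissible constant is α = ((π/L)² + c)/((π/L)² + 1).
Simplifying, α = (50 + 63*π^2)/(7*(25 + 9*π^2)).


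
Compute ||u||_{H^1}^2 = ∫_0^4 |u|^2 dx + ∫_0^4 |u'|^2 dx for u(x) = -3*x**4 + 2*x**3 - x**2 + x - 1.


||u||_{H^1}^2 = 1306568/3

The H^1 norm (squared) on an interval (0, L) is
  ||u||_{H^1}^2 = ∫_0^L u(x)^2 dx + ∫_0^L u'(x)^2 dx.
Compute u'(x) = -12*x**3 + 6*x**2 - 2*x + 1.
Then u(x)^2 = 9*x**8 - 12*x**7 + 10*x**6 - 10*x**5 + 11*x**4 - 6*x**3 + 3*x**2 - 2*x + 1 and u'(x)^2 = 144*x**6 - 144*x**5 + 84*x**4 - 48*x**3 + 16*x**2 - 4*x + 1.
Integrate each monomial from 0 to 4 using ∫_0^4 c·x^n dx = c·4^(n+1)/(n+1):
  ∫_0^4 u(x)^2 dx = ∫_0^4 (9*x^8 - 12*x^7 + 10*x^6 - 10*x^5 + 11*x^4 - 6*x^3 + 3*x^2 - 2*x + 1) dx. Term by term:
    ∫_0^4 9*x^8 dx = 262144;  ∫_0^4 -12*x^7 dx = -98304;  ∫_0^4 10*x^6 dx = 163840/7;
    ∫_0^4 -10*x^5 dx = -20480/3;  ∫_0^4 11*x^4 dx = 11264/5;  ∫_0^4 -6*x^3 dx = -384;
    ∫_0^4 3*x^2 dx = 64;  ∫_0^4 -2*x dx = -16;  ∫_0^4 1 dx = 4.
  Sum: 262144 − 98304 + 163840/7 − 20480/3 + 11264/5 − 384 + 64 − 16 + 4 = 19145684/105.
  ∫_0^4 u'(x)^2 dx = ∫_0^4 (144*x^6 - 144*x^5 + 84*x^4 - 48*x^3 + 16*x^2 - 4*x + 1) dx. Term by term:
    ∫_0^4 144*x^6 dx = 2359296/7;  ∫_0^4 -144*x^5 dx = -98304;  ∫_0^4 84*x^4 dx = 86016/5;
    ∫_0^4 -48*x^3 dx = -3072;  ∫_0^4 16*x^2 dx = 1024/3;  ∫_0^4 -4*x dx = -32;
    ∫_0^4 1 dx = 4.
  Sum: 2359296/7 − 98304 + 86016/5 − 3072 + 1024/3 − 32 + 4 = 26584196/105.
Adding: ||u||_{H^1}^2 = 19145684/105 + 26584196/105 = 1306568/3.


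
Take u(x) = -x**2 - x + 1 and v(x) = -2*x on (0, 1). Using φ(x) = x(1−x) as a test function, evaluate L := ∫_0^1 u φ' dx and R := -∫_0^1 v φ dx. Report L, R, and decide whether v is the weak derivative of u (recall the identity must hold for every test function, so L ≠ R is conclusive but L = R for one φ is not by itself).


LHS = 1/3, RHS = 1/6. No, v is not the weak derivative of u.

u(x) = -x**2 - x + 1, classical derivative u'(x) = -2*x - 1.
φ(x) = x(1−x), so φ'(x) = 1 - 2*x.
Note φ(0) = φ(1) = 0, so the boundary term u·φ vanishes.
LHS = ∫_0^1 u(x) φ'(x) dx = ∫_0^1 (2*x^3 + x^2 - 3*x + 1) dx. Term by term:
  ∫_0^1 2*x^3 dx = 1/2;  ∫_0^1 x^2 dx = 1/3;  ∫_0^1 -3*x dx = -3/2;
  ∫_0^1 1 dx = 1.
Sum: 1/2 + 1/3 − 3/2 + 1 = 1/3.
So LHS = 1/3.
∫_0^1 v(x) φ(x) dx = ∫_0^1 (2*x^3 - 2*x^2) dx. Term by term:
  ∫_0^1 2*x^3 dx = 1/2;  ∫_0^1 -2*x^2 dx = -2/3.
Sum: 1/2 − 2/3 = -1/6.
So RHS = -∫_0^1 v(x) φ(x) dx = 1/6.
LHS − RHS = 1/6 ≠ 0, so the identity fails.
(For a valid weak derivative the identity must hold for EVERY test function, in particular this one. The failure shows v is NOT the weak derivative of u.)
Correct weak derivative would be u'(x) = -2*x - 1.


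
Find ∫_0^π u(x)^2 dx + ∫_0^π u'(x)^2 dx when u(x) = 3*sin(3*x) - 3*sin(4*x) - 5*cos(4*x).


||u||_{H^1(0,π)}^2 = 3060/7 + 334*π

u'(x) = 20*sin(4*x) + 9*cos(3*x) - 12*cos(4*x).
Expand u² and (u')² and integrate term by term on (0, π), using: for integers n ≥ 1, ∫_0^π sin²(nx) dx = ∫_0^π cos²(nx) dx = π/2; for n ≠ n', ∫_0^π sin(nx)sin(n'x) dx = ∫_0^π cos(nx)cos(n'x) dx = 0; and by product-to-sum, ∫_0^π sin(nx)cos(n'x) dx = ½∫_0^π [sin((n+n')x) + sin((n−n')x)] dx, which is 0 when n+n' is even and 2n/(n²−n'²) when n+n' is odd (it need not vanish on (0, π)).
  u² squared terms: (-5)²·∫cos(4x)² dx = 25·π/2 = 25*π/2;  (-3)²·∫sin(4x)² dx = 9·π/2 = 9*π/2;  (3)²·∫sin(3x)² dx = 9·π/2 = 9*π/2.
  u² cross terms: 2·(-5)·(-3)·∫cos(4x)·sin(4x) dx = 30·(0) = 0;  2·(-5)·(3)·∫cos(4x)·sin(3x) dx = -30·(-6/7) = 180/7;  2·(-3)·(3)·∫sin(4x)·sin(3x) dx = -18·(0) = 0.
  So ∫_0^π u² dx = 25*π/2 + 9*π/2 + 9*π/2 + 0 + 180/7 + 0 = 180/7 + 43*π/2.
  (u')² squared terms: (-12)²·∫cos(4x)² dx = 144·π/2 = 72*π;  (9)²·∫cos(3x)² dx = 81·π/2 = 81*π/2;  (20)²·∫sin(4x)² dx = 400·π/2 = 200*π.
  (u')² cross terms: 2·(-12)·(9)·∫cos(4x)·cos(3x) dx = -216·(0) = 0;  2·(-12)·(20)·∫cos(4x)·sin(4x) dx = -480·(0) = 0;  2·(9)·(20)·∫cos(3x)·sin(4x) dx = 360·(8/7) = 2880/7.
  So ∫_0^π (u')² dx = 72*π + 81*π/2 + 200*π + 0 + 0 + 2880/7 = 2880/7 + 625*π/2.
||u||_{H^1}^2 = (180/7 + 43*π/2) + (2880/7 + 625*π/2) = 3060/7 + 334*π.


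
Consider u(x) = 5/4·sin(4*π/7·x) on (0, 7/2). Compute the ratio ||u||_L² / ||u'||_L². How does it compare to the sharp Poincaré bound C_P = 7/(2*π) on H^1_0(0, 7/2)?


||u||_L² / ||u'||_L² = 7/(4*π) < C_P = 7/(2*π).

u(x) = 5/4·sin(4*π/7·x), so u'(x) = 5*π*cos(4*π*x/7)/7.
Writing u(x) = A·sin(kπx/L) with A = 5/4 and k = 2, use ∫_0^L sin²(kπx/L) dx = L/2 and ∫_0^L cos²(kπx/L) dx = L/2.
u² = 25/16·sin²(4*π/7·x) and (u')² = 25*π^2/49·cos²(4*π/7·x), and each of sin², cos² integrates to L/2 = 7/4 over (0, 7/2).
∫_0^7/2 u² dx = 175/64, so ||u||_L² = 5*sqrt(7)/8.
∫_0^7/2 (u')² dx = 25*π^2/28, so ||u'||_L² = 5*sqrt(7)*π/14.
Ratio ||u||_L² / ||u'||_L² = 7/(4*π).
Sharp Poincaré constant on H^1_0(0, 7/2) is C_P = L/π = 7/(2*π), achieved by sin(2*π/7·x).
This is the k = 2 harmonic; the ratio L/(kπ) is strictly less than C_P = L/π, consistent with the sharp inequality ||u||_L² ≤ C_P ||u'||_L².


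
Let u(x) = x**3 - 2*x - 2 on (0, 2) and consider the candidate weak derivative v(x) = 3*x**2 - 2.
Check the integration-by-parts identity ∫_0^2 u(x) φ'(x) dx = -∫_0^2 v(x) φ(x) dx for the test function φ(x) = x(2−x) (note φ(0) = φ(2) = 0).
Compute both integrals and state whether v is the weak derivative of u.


LHS = -32/15, RHS = -32/15. Yes, v = u' weakly.

u(x) = x**3 - 2*x - 2, classical derivative u'(x) = 3*x**2 - 2.
φ(x) = x(2−x), so φ'(x) = 2 - 2*x.
Note φ(0) = φ(2) = 0, so the boundary term u·φ vanishes.
LHS = ∫_0^2 u(x) φ'(x) dx = ∫_0^2 (-2*x^4 + 2*x^3 + 4*x^2 - 4) dx. Term by term:
  ∫_0^2 -2*x^4 dx = -64/5;  ∫_0^2 2*x^3 dx = 8;  ∫_0^2 4*x^2 dx = 32/3;
  ∫_0^2 -4 dx = -8.
Sum: -64/5 + 8 + 32/3 − 8 = -32/15.
So LHS = -32/15.
∫_0^2 v(x) φ(x) dx = ∫_0^2 (-3*x^4 + 6*x^3 + 2*x^2 - 4*x) dx. Term by term:
  ∫_0^2 -3*x^4 dx = -96/5;  ∫_0^2 6*x^3 dx = 24;  ∫_0^2 2*x^2 dx = 16/3;
  ∫_0^2 -4*x dx = -8.
Sum: -96/5 + 24 + 16/3 − 8 = 32/15.
So RHS = -∫_0^2 v(x) φ(x) dx = -32/15.
LHS = RHS, so the identity holds for this test φ.
Moreover u is smooth here and v(x) = u'(x) = 3*x**2 - 2 pointwise, so the identity holds for every test function. Hence v is the weak derivative of u.


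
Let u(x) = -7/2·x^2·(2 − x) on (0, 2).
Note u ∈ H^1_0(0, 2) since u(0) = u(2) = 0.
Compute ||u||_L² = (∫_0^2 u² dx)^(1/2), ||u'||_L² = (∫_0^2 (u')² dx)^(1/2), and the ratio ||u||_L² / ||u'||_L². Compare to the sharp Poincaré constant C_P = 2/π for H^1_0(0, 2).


||u||_L² / ||u'||_L² = sqrt(14)/7 < C_P = 2/π.

u(x) = -7/2·x^2·(2 − x), so u'(x) = 7*x*(3*x - 4)/2.
u(x) = -7/2·x^2·(2 − x) vanishes at x = 0 and x = 2, so u ∈ H^1_0(0, 2). Differentiate via the product rule and integrate the resulting polynomials term by term.
  ∫_0^2 u² dx = ∫_0^2 (49*x^6/4 - 49*x^5 + 49*x^4) dx. Term by term:
    ∫_0^2 49*x^6/4 dx = 224;  ∫_0^2 -49*x^5 dx = -1568/3;  ∫_0^2 49*x^4 dx = 1568/5.
  Sum: 224 − 1568/3 + 1568/5 = 224/15.
  ∫_0^2 (u')² dx = ∫_0^2 (441*x^4/4 - 294*x^3 + 196*x^2) dx. Term by term:
    ∫_0^2 441*x^4/4 dx = 3528/5;  ∫_0^2 -294*x^3 dx = -1176;  ∫_0^2 196*x^2 dx = 1568/3.
  Sum: 3528/5 − 1176 + 1568/3 = 784/15.
∫_0^2 u² dx = 224/15, so ||u||_L² = 4*sqrt(210)/15.
∫_0^2 (u')² dx = 784/15, so ||u'||_L² = 28*sqrt(15)/15.
Ratio ||u||_L² / ||u'||_L² = sqrt(14)/7.
Sharp Poincaré constant on H^1_0(0, 2) is C_P = L/π = 2/π, achieved by sin(π/2·x).
A polynomial bump cannot attain the sharp Poincaré constant (only the first sine eigenfunction does), so the ratio is strictly less than C_P, consistent with ||u||_L² ≤ C_P ||u'||_L².


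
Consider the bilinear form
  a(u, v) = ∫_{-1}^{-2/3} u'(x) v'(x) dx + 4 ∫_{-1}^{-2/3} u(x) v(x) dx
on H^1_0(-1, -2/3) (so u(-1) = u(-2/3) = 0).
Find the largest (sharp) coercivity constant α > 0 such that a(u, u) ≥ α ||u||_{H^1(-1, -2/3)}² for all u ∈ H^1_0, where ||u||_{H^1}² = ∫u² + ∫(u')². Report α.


α = 1

Coercivity of a(·,·) on H^1_0(-1, -2/3) means a(u, u) ≥ α ||u||_{H^1}² for every u ∈ H^1_0.
The interval has length L = 1/3, and Poincaré/coercivity depend only on L. Here a(u, u) = ∫(u')² + (4)·∫u².
Here c = 4 ≥ 1, so a(u,u) = ∫(u')² + c∫u² ≥ ∫(u')² + ∫u² = ||u||_{H^1}², i.e. α = 1 works. No larger α is possible: a(u,u) ≥ α||u||_{H^1}² means (1−α)∫(u')² ≥ (α−c)∫u², and for the modes u_n = sin(nπ(x−x₀)/L) (x₀ the left endpoint) one has ∫u_n²/∫(u_n')² = (L/(nπ))² → 0, so a(u_n,u_n)/||u_n||_{H^1}² → 1. Hence the optimal constant is α = 1.
Therefore α = 1.


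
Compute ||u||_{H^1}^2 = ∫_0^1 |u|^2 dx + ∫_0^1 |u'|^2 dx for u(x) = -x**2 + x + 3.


||u||_{H^1}^2 = 311/30

The H^1 norm (squared) on an interval (0, L) is
  ||u||_{H^1}^2 = ∫_0^L u(x)^2 dx + ∫_0^L u'(x)^2 dx.
Compute u'(x) = 1 - 2*x.
Then u(x)^2 = x**4 - 2*x**3 - 5*x**2 + 6*x + 9 and u'(x)^2 = 4*x**2 - 4*x + 1.
Integrate each monomial from 0 to 1 using ∫_0^1 c·x^n dx = c·1^(n+1)/(n+1):
  ∫_0^1 u(x)^2 dx = ∫_0^1 (x^4 - 2*x^3 - 5*x^2 + 6*x + 9) dx. Term by term:
    ∫_0^1 x^4 dx = 1/5;  ∫_0^1 -2*x^3 dx = -1/2;  ∫_0^1 -5*x^2 dx = -5/3;
    ∫_0^1 6*x dx = 3;  ∫_0^1 9 dx = 9.
  Sum: 1/5 − 1/2 − 5/3 + 3 + 9 = 301/30.
  ∫_0^1 u'(x)^2 dx = ∫_0^1 (4*x^2 - 4*x + 1) dx. Term by term:
    ∫_0^1 4*x^2 dx = 4/3;  ∫_0^1 -4*x dx = -2;  ∫_0^1 1 dx = 1.
  Sum: 4/3 − 2 + 1 = 1/3.
Adding: ||u||_{H^1}^2 = 301/30 + 1/3 = 311/30.


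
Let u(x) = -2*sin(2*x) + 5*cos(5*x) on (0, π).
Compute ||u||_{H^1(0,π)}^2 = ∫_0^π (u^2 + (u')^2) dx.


||u||_{H^1(0,π)}^2 = 2080/21 + 335*π

u'(x) = -25*sin(5*x) - 4*cos(2*x).
Expand u² and (u')² and integrate term by term on (0, π), using: for integers n ≥ 1, ∫_0^π sin²(nx) dx = ∫_0^π cos²(nx) dx = π/2; for n ≠ n', ∫_0^π sin(nx)sin(n'x) dx = ∫_0^π cos(nx)cos(n'x) dx = 0; and by product-to-sum, ∫_0^π sin(nx)cos(n'x) dx = ½∫_0^π [sin((n+n')x) + sin((n−n')x)] dx, which is 0 when n+n' is even and 2n/(n²−n'²) when n+n' is odd (it need not vanish on (0, π)).
  u² squared terms: (-2)²·∫sin(2x)² dx = 4·π/2 = 2*π;  (5)²·∫cos(5x)² dx = 25·π/2 = 25*π/2.
  u² cross terms: 2·(-2)·(5)·∫sin(2x)·cos(5x) dx = -20·(-4/21) = 80/21.
  So ∫_0^π u² dx = 2*π + 25*π/2 + 80/21 = 80/21 + 29*π/2.
  (u')² squared terms: (-25)²·∫sin(5x)² dx = 625·π/2 = 625*π/2;  (-4)²·∫cos(2x)² dx = 16·π/2 = 8*π.
  (u')² cross terms: 2·(-25)·(-4)·∫sin(5x)·cos(2x) dx = 200·(10/21) = 2000/21.
  So ∫_0^π (u')² dx = 625*π/2 + 8*π + 2000/21 = 2000/21 + 641*π/2.
||u||_{H^1}^2 = (80/21 + 29*π/2) + (2000/21 + 641*π/2) = 2080/21 + 335*π.


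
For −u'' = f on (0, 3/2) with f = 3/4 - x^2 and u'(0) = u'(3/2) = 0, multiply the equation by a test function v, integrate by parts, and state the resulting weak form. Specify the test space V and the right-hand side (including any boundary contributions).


V = H^1(0, 3/2) (no boundary constraint on v; u is determined up to an additive constant); weak form: ∫_0^3/2 u'v' dx = ∫_0^3/2 (3/4 - x^2) v dx for all v ∈ V.

Multiply both sides by a test function v and integrate from 0 to 3/2:
  ∫_0^3/2 −u''(x) v(x) dx = ∫_0^3/2 f(x) v(x) dx.
Integrate the LHS by parts once:
  ∫_0^3/2 −u'' v dx = −[u'(x) v(x)]_0^3/2 + ∫_0^3/2 u'(x) v'(x) dx.
Thus ∫_0^3/2 u'(x) v'(x) dx = ∫_0^3/2 f(x) v(x) dx + [u'(x) v(x)]_0^3/2.
Choose V so that boundary terms are either known or forced to vanish.
u has homogeneous Neumann: u'(0) = u'(3/2) = 0. So [u' v]_0^3/2 = 0·v(3/2) − 0·v(0) = 0 for any v; take V = H^1(0, 3/2).
Weak formulation: find u (satisfying any essential BC) such that ∫_0^3/2 u'(x) v'(x) dx = ∫_0^3/2 f v dx for all v ∈ V (homogeneous Neumann, so boundary terms vanish).
Substituting f(x) = 3/4 - x^2, the right-hand side is ∫_0^3/2 (3/4 - x^2) v dx.
Compatibility check (pure Neumann): taking v ≡ 1 ∈ V gives 0 = ∫_0^3/2 f dx + (0) − (0), i.e. ∫_0^3/2 f dx must equal u'(0) − u'(3/2) = 0. Indeed ∫_0^3/2 (3/4 - x^2) dx = 0, so the data are compatible. The solution is then unique only up to an additive constant (fix it e.g. by requiring ∫_0^3/2 u dx = 0).


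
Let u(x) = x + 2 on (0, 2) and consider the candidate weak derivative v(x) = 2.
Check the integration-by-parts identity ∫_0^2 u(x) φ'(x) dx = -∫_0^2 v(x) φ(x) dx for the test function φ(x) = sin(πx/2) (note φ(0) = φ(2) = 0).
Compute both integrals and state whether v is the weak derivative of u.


LHS = -4/π, RHS = -8/π. No, v is not the weak derivative of u.

u(x) = x + 2, classical derivative u'(x) = 1.
φ(x) = sin(πx/2), so φ'(x) = π*cos(π*x/2)/2.
Note φ(0) = φ(2) = 0, so the boundary term u·φ vanishes.
LHS = ∫_0^2 u(x) φ'(x) dx = ∫_0^2 (π*x*cos(π*x/2)/2 + π*cos(π*x/2)) dx. Term by term:
  ∫_0^2 π*cos(π*x/2) dx = 0;  ∫_0^2 π*x*cos(π*x/2)/2 dx = -4/π.
Sum: 0 − 4/π = -4/π.
So LHS = -4/π.
∫_0^2 v(x) φ(x) dx = ∫_0^2 (2*sin(π*x/2)) dx. Term by term:
  ∫_0^2 2*sin(π*x/2) dx = 8/π.
So RHS = -∫_0^2 v(x) φ(x) dx = -8/π.
LHS − RHS = 4/π ≠ 0, so the identity fails.
(For a valid weak derivative the identity must hold for EVERY test function, in particular this one. The failure shows v is NOT the weak derivative of u.)
Correct weak derivative would be u'(x) = 1.


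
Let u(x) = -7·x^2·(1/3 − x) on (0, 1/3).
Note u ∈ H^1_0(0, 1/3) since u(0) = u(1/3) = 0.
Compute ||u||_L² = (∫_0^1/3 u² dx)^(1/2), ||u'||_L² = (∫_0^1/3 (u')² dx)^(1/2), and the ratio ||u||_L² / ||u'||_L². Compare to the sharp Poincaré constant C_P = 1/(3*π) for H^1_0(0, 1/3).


||u||_L² / ||u'||_L² = sqrt(14)/42 < C_P = 1/(3*π).

u(x) = -7·x^2·(1/3 − x), so u'(x) = 7*x*(9*x - 2)/3.
u(x) = -7·x^2·(1/3 − x) vanishes at x = 0 and x = 1/3, so u ∈ H^1_0(0, 1/3). Differentiate via the product rule and integrate the resulting polynomials term by term.
  ∫_0^1/3 u² dx = ∫_0^1/3 (49*x^6 - 98*x^5/3 + 49*x^4/9) dx. Term by term:
    ∫_0^1/3 49*x^6 dx = 7/2187;  ∫_0^1/3 -98*x^5/3 dx = -49/6561;  ∫_0^1/3 49*x^4/9 dx = 49/10935.
  Sum: 7/2187 − 49/6561 + 49/10935 = 7/32805.
  ∫_0^1/3 (u')² dx = ∫_0^1/3 (441*x^4 - 196*x^3 + 196*x^2/9) dx. Term by term:
    ∫_0^1/3 441*x^4 dx = 49/135;  ∫_0^1/3 -196*x^3 dx = -49/81;  ∫_0^1/3 196*x^2/9 dx = 196/729.
  Sum: 49/135 − 49/81 + 196/729 = 98/3645.
∫_0^1/3 u² dx = 7/32805, so ||u||_L² = sqrt(35)/405.
∫_0^1/3 (u')² dx = 98/3645, so ||u'||_L² = 7*sqrt(10)/135.
Ratio ||u||_L² / ||u'||_L² = sqrt(14)/42.
Sharp Poincaré constant on H^1_0(0, 1/3) is C_P = L/π = 1/(3*π), achieved by sin(3*π·x).
A polynomial bump cannot attain the sharp Poincaré constant (only the first sine eigenfunction does), so the ratio is strictly less than C_P, consistent with ||u||_L² ≤ C_P ||u'||_L².
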